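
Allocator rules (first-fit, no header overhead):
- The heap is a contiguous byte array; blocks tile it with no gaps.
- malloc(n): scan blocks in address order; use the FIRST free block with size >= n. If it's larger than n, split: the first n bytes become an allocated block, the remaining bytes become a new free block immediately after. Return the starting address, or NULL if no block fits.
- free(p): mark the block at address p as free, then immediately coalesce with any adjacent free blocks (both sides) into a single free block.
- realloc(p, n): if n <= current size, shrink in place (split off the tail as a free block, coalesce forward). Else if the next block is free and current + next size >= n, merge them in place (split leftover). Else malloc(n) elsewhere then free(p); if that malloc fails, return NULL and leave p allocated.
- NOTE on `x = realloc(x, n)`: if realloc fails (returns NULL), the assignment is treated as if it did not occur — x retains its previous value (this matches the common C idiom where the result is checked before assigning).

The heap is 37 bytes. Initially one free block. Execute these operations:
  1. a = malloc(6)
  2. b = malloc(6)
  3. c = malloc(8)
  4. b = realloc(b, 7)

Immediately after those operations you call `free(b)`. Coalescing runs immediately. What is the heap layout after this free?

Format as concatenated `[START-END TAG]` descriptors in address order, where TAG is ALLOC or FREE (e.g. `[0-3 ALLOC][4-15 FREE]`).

Op 1: a = malloc(6) -> a = 0; heap: [0-5 ALLOC][6-36 FREE]
Op 2: b = malloc(6) -> b = 6; heap: [0-5 ALLOC][6-11 ALLOC][12-36 FREE]
Op 3: c = malloc(8) -> c = 12; heap: [0-5 ALLOC][6-11 ALLOC][12-19 ALLOC][20-36 FREE]
Op 4: b = realloc(b, 7) -> b = 20; heap: [0-5 ALLOC][6-11 FREE][12-19 ALLOC][20-26 ALLOC][27-36 FREE]
free(b): b = 20 -> block [20-26 ALLOC]; mark free, coalesce with adjacent free neighbors -> [0-5 ALLOC][6-11 FREE][12-19 ALLOC][20-36 FREE]

Answer: [0-5 ALLOC][6-11 FREE][12-19 ALLOC][20-36 FREE]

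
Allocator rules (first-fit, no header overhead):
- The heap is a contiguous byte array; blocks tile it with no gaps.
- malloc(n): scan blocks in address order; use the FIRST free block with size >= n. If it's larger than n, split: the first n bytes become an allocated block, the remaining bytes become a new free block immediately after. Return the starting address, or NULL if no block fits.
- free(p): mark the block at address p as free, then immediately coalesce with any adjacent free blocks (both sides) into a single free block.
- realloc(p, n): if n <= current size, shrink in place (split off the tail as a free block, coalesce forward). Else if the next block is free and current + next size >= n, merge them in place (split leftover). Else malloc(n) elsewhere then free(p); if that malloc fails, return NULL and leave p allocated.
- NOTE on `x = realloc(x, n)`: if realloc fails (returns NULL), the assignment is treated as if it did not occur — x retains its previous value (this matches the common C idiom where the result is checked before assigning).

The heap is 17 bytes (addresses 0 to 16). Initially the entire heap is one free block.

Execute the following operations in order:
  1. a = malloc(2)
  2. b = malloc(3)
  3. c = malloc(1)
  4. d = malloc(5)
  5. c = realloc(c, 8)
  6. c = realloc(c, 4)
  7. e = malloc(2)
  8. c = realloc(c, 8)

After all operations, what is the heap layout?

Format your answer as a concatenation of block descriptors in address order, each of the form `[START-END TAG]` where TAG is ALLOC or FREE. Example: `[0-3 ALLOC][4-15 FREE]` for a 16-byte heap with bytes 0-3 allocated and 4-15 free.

Op 1: a = malloc(2) -> a = 0; heap: [0-1 ALLOC][2-16 FREE]
Op 2: b = malloc(3) -> b = 2; heap: [0-1 ALLOC][2-4 ALLOC][5-16 FREE]
Op 3: c = malloc(1) -> c = 5; heap: [0-1 ALLOC][2-4 ALLOC][5-5 ALLOC][6-16 FREE]
Op 4: d = malloc(5) -> d = 6; heap: [0-1 ALLOC][2-4 ALLOC][5-5 ALLOC][6-10 ALLOC][11-16 FREE]
Op 5: c = realloc(c, 8) -> NULL (c unchanged); heap: [0-1 ALLOC][2-4 ALLOC][5-5 ALLOC][6-10 ALLOC][11-16 FREE]
Op 6: c = realloc(c, 4) -> c = 11; heap: [0-1 ALLOC][2-4 ALLOC][5-5 FREE][6-10 ALLOC][11-14 ALLOC][15-16 FREE]
Op 7: e = malloc(2) -> e = 15; heap: [0-1 ALLOC][2-4 ALLOC][5-5 FREE][6-10 ALLOC][11-14 ALLOC][15-16 ALLOC]
Op 8: c = realloc(c, 8) -> NULL (c unchanged); heap: [0-1 ALLOC][2-4 ALLOC][5-5 FREE][6-10 ALLOC][11-14 ALLOC][15-16 ALLOC]

Answer: [0-1 ALLOC][2-4 ALLOC][5-5 FREE][6-10 ALLOC][11-14 ALLOC][15-16 ALLOC]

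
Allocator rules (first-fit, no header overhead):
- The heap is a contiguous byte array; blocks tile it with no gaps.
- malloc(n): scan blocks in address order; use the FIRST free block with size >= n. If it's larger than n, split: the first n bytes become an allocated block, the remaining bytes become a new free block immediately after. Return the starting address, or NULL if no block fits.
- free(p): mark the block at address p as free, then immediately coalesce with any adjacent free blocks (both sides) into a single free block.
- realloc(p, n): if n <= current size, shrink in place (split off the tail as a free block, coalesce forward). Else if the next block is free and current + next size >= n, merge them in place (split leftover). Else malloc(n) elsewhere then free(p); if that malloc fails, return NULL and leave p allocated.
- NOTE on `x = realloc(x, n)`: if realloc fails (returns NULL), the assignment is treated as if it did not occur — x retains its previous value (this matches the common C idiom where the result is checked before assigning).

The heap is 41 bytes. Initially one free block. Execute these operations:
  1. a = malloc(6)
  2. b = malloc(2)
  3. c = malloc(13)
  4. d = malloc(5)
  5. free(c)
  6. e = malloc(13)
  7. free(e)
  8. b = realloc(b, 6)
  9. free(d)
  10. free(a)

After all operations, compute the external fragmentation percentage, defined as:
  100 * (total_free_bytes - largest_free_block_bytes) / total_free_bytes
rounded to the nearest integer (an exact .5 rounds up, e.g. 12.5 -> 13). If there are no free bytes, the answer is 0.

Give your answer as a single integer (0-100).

Answer: 17

Derivation:
Op 1: a = malloc(6) -> a = 0; heap: [0-5 ALLOC][6-40 FREE]
Op 2: b = malloc(2) -> b = 6; heap: [0-5 ALLOC][6-7 ALLOC][8-40 FREE]
Op 3: c = malloc(13) -> c = 8; heap: [0-5 ALLOC][6-7 ALLOC][8-20 ALLOC][21-40 FREE]
Op 4: d = malloc(5) -> d = 21; heap: [0-5 ALLOC][6-7 ALLOC][8-20 ALLOC][21-25 ALLOC][26-40 FREE]
Op 5: free(c) -> (freed c); heap: [0-5 ALLOC][6-7 ALLOC][8-20 FREE][21-25 ALLOC][26-40 FREE]
Op 6: e = malloc(13) -> e = 8; heap: [0-5 ALLOC][6-7 ALLOC][8-20 ALLOC][21-25 ALLOC][26-40 FREE]
Op 7: free(e) -> (freed e); heap: [0-5 ALLOC][6-7 ALLOC][8-20 FREE][21-25 ALLOC][26-40 FREE]
Op 8: b = realloc(b, 6) -> b = 6; heap: [0-5 ALLOC][6-11 ALLOC][12-20 FREE][21-25 ALLOC][26-40 FREE]
Op 9: free(d) -> (freed d); heap: [0-5 ALLOC][6-11 ALLOC][12-40 FREE]
Op 10: free(a) -> (freed a); heap: [0-5 FREE][6-11 ALLOC][12-40 FREE]
Free blocks: [6 29] total_free=35 largest=29 -> 100*(35-29)/35 = 600/35 ≈ 17.143 -> rounds to 17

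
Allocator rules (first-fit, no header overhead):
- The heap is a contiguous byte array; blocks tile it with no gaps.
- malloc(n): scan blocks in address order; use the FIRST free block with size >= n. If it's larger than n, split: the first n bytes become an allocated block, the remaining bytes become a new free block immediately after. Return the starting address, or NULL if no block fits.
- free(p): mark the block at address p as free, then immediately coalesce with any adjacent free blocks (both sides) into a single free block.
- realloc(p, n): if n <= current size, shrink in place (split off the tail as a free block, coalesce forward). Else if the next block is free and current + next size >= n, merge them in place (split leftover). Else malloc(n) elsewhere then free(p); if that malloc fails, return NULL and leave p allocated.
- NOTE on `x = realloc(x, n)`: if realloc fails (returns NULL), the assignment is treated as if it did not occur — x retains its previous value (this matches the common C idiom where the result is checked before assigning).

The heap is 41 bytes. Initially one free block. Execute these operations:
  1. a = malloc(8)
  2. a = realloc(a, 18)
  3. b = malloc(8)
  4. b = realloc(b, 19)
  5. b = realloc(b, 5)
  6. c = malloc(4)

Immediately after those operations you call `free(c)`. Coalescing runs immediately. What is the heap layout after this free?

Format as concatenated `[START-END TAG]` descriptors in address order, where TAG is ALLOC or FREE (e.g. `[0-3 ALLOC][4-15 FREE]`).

Op 1: a = malloc(8) -> a = 0; heap: [0-7 ALLOC][8-40 FREE]
Op 2: a = realloc(a, 18) -> a = 0; heap: [0-17 ALLOC][18-40 FREE]
Op 3: b = malloc(8) -> b = 18; heap: [0-17 ALLOC][18-25 ALLOC][26-40 FREE]
Op 4: b = realloc(b, 19) -> b = 18; heap: [0-17 ALLOC][18-36 ALLOC][37-40 FREE]
Op 5: b = realloc(b, 5) -> b = 18; heap: [0-17 ALLOC][18-22 ALLOC][23-40 FREE]
Op 6: c = malloc(4) -> c = 23; heap: [0-17 ALLOC][18-22 ALLOC][23-26 ALLOC][27-40 FREE]
free(c): c = 23 -> block [23-26 ALLOC]; mark free, coalesce with adjacent free neighbors -> [0-17 ALLOC][18-22 ALLOC][23-40 FREE]

Answer: [0-17 ALLOC][18-22 ALLOC][23-40 FREE]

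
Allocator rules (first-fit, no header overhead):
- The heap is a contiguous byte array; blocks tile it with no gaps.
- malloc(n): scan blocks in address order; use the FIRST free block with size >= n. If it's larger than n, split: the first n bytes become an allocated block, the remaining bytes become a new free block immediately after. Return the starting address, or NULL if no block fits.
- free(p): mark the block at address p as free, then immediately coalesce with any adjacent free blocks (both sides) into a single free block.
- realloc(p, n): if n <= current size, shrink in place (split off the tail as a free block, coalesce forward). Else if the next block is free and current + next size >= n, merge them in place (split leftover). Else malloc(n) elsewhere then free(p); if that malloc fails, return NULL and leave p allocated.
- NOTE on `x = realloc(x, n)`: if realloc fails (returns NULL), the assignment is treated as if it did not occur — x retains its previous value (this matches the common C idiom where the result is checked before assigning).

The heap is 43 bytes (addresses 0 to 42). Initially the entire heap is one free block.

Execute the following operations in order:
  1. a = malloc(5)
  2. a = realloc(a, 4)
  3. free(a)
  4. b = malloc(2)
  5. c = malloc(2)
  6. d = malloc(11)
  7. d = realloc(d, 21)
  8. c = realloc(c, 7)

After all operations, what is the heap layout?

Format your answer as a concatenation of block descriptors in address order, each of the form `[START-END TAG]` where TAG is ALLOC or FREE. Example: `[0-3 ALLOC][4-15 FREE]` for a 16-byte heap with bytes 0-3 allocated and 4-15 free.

Op 1: a = malloc(5) -> a = 0; heap: [0-4 ALLOC][5-42 FREE]
Op 2: a = realloc(a, 4) -> a = 0; heap: [0-3 ALLOC][4-42 FREE]
Op 3: free(a) -> (freed a); heap: [0-42 FREE]
Op 4: b = malloc(2) -> b = 0; heap: [0-1 ALLOC][2-42 FREE]
Op 5: c = malloc(2) -> c = 2; heap: [0-1 ALLOC][2-3 ALLOC][4-42 FREE]
Op 6: d = malloc(11) -> d = 4; heap: [0-1 ALLOC][2-3 ALLOC][4-14 ALLOC][15-42 FREE]
Op 7: d = realloc(d, 21) -> d = 4; heap: [0-1 ALLOC][2-3 ALLOC][4-24 ALLOC][25-42 FREE]
Op 8: c = realloc(c, 7) -> c = 25; heap: [0-1 ALLOC][2-3 FREE][4-24 ALLOC][25-31 ALLOC][32-42 FREE]

Answer: [0-1 ALLOC][2-3 FREE][4-24 ALLOC][25-31 ALLOC][32-42 FREE]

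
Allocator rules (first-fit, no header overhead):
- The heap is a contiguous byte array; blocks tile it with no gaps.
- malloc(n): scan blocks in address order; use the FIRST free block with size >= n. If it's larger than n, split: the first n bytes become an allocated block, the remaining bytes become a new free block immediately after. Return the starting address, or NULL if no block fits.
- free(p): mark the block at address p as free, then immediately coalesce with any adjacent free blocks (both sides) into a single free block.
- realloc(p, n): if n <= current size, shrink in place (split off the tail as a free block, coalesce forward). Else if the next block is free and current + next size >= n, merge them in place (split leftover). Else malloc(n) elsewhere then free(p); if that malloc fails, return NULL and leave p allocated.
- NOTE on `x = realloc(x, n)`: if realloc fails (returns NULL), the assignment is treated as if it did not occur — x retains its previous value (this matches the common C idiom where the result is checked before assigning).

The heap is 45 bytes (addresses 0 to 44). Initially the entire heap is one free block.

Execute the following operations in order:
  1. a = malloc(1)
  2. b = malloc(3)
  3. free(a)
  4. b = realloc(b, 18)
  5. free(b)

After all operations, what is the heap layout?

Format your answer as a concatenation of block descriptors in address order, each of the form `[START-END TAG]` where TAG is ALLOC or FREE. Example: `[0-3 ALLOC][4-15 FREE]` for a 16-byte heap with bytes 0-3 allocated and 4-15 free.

Op 1: a = malloc(1) -> a = 0; heap: [0-0 ALLOC][1-44 FREE]
Op 2: b = malloc(3) -> b = 1; heap: [0-0 ALLOC][1-3 ALLOC][4-44 FREE]
Op 3: free(a) -> (freed a); heap: [0-0 FREE][1-3 ALLOC][4-44 FREE]
Op 4: b = realloc(b, 18) -> b = 1; heap: [0-0 FREE][1-18 ALLOC][19-44 FREE]
Op 5: free(b) -> (freed b); heap: [0-44 FREE]

Answer: [0-44 FREE]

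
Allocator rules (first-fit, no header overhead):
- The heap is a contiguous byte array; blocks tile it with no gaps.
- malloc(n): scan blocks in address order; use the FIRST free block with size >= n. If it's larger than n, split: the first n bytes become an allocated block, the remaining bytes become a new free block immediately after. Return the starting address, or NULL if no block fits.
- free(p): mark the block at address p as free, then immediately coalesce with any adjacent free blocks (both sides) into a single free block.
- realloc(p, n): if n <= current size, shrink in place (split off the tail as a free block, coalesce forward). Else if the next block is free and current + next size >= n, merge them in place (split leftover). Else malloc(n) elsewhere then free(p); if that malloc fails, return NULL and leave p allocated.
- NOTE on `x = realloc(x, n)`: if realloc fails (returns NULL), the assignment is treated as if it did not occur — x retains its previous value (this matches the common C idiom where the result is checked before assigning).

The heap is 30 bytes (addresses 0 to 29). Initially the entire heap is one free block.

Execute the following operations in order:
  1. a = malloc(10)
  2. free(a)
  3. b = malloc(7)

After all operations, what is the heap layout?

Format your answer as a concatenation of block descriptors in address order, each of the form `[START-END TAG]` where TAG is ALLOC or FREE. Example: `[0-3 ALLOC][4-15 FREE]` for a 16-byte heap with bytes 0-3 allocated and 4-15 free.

Answer: [0-6 ALLOC][7-29 FREE]

Derivation:
Op 1: a = malloc(10) -> a = 0; heap: [0-9 ALLOC][10-29 FREE]
Op 2: free(a) -> (freed a); heap: [0-29 FREE]
Op 3: b = malloc(7) -> b = 0; heap: [0-6 ALLOC][7-29 FREE]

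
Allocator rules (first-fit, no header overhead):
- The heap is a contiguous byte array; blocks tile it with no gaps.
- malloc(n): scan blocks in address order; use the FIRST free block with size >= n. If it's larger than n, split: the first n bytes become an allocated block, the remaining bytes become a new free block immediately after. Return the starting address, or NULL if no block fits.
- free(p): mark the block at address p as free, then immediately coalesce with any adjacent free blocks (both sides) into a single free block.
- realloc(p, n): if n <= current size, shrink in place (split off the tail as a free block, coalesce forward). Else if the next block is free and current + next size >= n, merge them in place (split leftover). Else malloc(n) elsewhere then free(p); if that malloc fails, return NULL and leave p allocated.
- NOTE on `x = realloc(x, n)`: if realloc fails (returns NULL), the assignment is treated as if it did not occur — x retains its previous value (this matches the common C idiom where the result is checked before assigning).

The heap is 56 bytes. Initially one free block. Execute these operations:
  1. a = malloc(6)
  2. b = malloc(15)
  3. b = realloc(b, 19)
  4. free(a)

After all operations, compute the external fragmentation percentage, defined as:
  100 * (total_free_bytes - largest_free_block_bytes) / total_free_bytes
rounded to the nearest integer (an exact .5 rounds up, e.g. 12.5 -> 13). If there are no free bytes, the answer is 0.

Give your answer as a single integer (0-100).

Op 1: a = malloc(6) -> a = 0; heap: [0-5 ALLOC][6-55 FREE]
Op 2: b = malloc(15) -> b = 6; heap: [0-5 ALLOC][6-20 ALLOC][21-55 FREE]
Op 3: b = realloc(b, 19) -> b = 6; heap: [0-5 ALLOC][6-24 ALLOC][25-55 FREE]
Op 4: free(a) -> (freed a); heap: [0-5 FREE][6-24 ALLOC][25-55 FREE]
Free blocks: [6 31] total_free=37 largest=31 -> 100*(37-31)/37 = 600/37 ≈ 16.216 -> rounds to 16

Answer: 16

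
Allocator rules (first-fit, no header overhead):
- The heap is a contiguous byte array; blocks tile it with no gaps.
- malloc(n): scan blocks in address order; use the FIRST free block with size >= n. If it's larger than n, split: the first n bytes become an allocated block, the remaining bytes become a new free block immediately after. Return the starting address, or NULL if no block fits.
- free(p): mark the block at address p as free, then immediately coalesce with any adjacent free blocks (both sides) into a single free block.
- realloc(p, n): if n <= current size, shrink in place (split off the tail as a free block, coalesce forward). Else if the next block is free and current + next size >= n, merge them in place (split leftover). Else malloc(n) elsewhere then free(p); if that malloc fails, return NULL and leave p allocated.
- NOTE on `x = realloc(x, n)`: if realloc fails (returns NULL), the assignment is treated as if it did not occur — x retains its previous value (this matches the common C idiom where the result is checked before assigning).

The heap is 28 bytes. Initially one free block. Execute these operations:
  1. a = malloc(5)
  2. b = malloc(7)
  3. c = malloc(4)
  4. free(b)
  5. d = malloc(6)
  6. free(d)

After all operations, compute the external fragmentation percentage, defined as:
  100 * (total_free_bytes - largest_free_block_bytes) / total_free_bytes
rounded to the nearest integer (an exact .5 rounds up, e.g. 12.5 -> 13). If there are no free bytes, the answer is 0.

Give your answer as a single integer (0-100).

Op 1: a = malloc(5) -> a = 0; heap: [0-4 ALLOC][5-27 FREE]
Op 2: b = malloc(7) -> b = 5; heap: [0-4 ALLOC][5-11 ALLOC][12-27 FREE]
Op 3: c = malloc(4) -> c = 12; heap: [0-4 ALLOC][5-11 ALLOC][12-15 ALLOC][16-27 FREE]
Op 4: free(b) -> (freed b); heap: [0-4 ALLOC][5-11 FREE][12-15 ALLOC][16-27 FREE]
Op 5: d = malloc(6) -> d = 5; heap: [0-4 ALLOC][5-10 ALLOC][11-11 FREE][12-15 ALLOC][16-27 FREE]
Op 6: free(d) -> (freed d); heap: [0-4 ALLOC][5-11 FREE][12-15 ALLOC][16-27 FREE]
Free blocks: [7 12] total_free=19 largest=12 -> 100*(19-12)/19 = 700/19 ≈ 36.842 -> rounds to 37

Answer: 37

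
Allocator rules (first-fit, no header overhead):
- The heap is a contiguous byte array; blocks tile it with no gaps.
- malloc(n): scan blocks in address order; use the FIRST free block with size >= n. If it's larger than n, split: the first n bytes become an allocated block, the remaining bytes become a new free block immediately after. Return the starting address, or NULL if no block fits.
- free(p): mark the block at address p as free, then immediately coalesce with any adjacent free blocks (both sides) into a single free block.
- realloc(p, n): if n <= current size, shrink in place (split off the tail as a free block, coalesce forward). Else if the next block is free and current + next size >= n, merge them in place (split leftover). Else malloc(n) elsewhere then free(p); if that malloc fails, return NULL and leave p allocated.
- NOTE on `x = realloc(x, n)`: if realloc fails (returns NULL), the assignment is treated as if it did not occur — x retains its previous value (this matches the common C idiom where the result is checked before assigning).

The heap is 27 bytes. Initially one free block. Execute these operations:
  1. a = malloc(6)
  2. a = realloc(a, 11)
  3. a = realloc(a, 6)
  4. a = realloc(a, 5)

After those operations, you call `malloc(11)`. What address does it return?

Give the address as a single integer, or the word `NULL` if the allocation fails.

Answer: 5

Derivation:
Op 1: a = malloc(6) -> a = 0; heap: [0-5 ALLOC][6-26 FREE]
Op 2: a = realloc(a, 11) -> a = 0; heap: [0-10 ALLOC][11-26 FREE]
Op 3: a = realloc(a, 6) -> a = 0; heap: [0-5 ALLOC][6-26 FREE]
Op 4: a = realloc(a, 5) -> a = 0; heap: [0-4 ALLOC][5-26 FREE]
malloc(11): first-fit scan over [0-4 ALLOC][5-26 FREE] -> 5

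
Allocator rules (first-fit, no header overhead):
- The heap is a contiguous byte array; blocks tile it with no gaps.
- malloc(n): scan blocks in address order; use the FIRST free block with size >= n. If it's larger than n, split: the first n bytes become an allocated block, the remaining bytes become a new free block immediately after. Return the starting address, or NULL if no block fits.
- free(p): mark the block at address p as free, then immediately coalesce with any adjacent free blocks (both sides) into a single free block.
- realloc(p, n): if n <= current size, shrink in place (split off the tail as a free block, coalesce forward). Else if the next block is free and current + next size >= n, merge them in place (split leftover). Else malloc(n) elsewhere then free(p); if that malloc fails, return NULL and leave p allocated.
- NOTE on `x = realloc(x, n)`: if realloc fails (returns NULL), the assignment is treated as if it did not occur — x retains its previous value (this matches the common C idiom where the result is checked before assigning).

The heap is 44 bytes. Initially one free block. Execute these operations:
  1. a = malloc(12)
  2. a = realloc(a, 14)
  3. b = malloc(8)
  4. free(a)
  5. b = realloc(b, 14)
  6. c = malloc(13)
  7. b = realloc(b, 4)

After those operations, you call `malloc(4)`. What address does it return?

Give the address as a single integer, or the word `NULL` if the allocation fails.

Answer: 18

Derivation:
Op 1: a = malloc(12) -> a = 0; heap: [0-11 ALLOC][12-43 FREE]
Op 2: a = realloc(a, 14) -> a = 0; heap: [0-13 ALLOC][14-43 FREE]
Op 3: b = malloc(8) -> b = 14; heap: [0-13 ALLOC][14-21 ALLOC][22-43 FREE]
Op 4: free(a) -> (freed a); heap: [0-13 FREE][14-21 ALLOC][22-43 FREE]
Op 5: b = realloc(b, 14) -> b = 14; heap: [0-13 FREE][14-27 ALLOC][28-43 FREE]
Op 6: c = malloc(13) -> c = 0; heap: [0-12 ALLOC][13-13 FREE][14-27 ALLOC][28-43 FREE]
Op 7: b = realloc(b, 4) -> b = 14; heap: [0-12 ALLOC][13-13 FREE][14-17 ALLOC][18-43 FREE]
malloc(4): first-fit scan over [0-12 ALLOC][13-13 FREE][14-17 ALLOC][18-43 FREE] -> 18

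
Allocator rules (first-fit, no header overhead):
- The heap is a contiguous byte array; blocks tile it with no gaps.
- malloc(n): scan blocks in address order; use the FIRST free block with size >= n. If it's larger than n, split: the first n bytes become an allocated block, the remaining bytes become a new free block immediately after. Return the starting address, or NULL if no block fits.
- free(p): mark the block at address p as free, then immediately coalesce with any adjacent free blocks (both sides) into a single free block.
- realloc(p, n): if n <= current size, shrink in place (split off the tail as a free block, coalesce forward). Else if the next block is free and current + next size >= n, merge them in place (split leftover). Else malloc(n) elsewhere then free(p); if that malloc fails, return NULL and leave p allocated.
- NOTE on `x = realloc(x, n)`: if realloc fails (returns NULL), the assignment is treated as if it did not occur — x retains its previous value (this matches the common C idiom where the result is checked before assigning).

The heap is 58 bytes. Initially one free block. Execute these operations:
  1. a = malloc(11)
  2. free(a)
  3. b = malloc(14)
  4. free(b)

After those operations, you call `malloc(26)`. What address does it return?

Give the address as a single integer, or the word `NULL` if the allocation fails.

Answer: 0

Derivation:
Op 1: a = malloc(11) -> a = 0; heap: [0-10 ALLOC][11-57 FREE]
Op 2: free(a) -> (freed a); heap: [0-57 FREE]
Op 3: b = malloc(14) -> b = 0; heap: [0-13 ALLOC][14-57 FREE]
Op 4: free(b) -> (freed b); heap: [0-57 FREE]
malloc(26): first-fit scan over [0-57 FREE] -> 0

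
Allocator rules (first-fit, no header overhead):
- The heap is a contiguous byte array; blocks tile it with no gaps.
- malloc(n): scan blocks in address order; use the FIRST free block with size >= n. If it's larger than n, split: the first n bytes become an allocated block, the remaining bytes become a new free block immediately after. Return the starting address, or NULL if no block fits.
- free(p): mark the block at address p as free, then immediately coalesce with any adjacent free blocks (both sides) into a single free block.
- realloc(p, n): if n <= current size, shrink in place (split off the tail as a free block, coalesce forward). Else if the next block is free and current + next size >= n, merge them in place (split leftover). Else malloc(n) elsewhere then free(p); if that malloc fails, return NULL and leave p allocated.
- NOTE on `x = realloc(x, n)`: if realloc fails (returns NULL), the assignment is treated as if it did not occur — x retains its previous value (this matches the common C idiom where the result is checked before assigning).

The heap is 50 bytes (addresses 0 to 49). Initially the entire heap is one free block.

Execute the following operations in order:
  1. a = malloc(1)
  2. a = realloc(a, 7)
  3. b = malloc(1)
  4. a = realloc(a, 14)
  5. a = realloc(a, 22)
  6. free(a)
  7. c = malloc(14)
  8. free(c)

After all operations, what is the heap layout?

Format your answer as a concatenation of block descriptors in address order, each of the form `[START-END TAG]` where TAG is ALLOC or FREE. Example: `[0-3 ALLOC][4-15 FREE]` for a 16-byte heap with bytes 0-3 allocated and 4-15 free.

Op 1: a = malloc(1) -> a = 0; heap: [0-0 ALLOC][1-49 FREE]
Op 2: a = realloc(a, 7) -> a = 0; heap: [0-6 ALLOC][7-49 FREE]
Op 3: b = malloc(1) -> b = 7; heap: [0-6 ALLOC][7-7 ALLOC][8-49 FREE]
Op 4: a = realloc(a, 14) -> a = 8; heap: [0-6 FREE][7-7 ALLOC][8-21 ALLOC][22-49 FREE]
Op 5: a = realloc(a, 22) -> a = 8; heap: [0-6 FREE][7-7 ALLOC][8-29 ALLOC][30-49 FREE]
Op 6: free(a) -> (freed a); heap: [0-6 FREE][7-7 ALLOC][8-49 FREE]
Op 7: c = malloc(14) -> c = 8; heap: [0-6 FREE][7-7 ALLOC][8-21 ALLOC][22-49 FREE]
Op 8: free(c) -> (freed c); heap: [0-6 FREE][7-7 ALLOC][8-49 FREE]

Answer: [0-6 FREE][7-7 ALLOC][8-49 FREE]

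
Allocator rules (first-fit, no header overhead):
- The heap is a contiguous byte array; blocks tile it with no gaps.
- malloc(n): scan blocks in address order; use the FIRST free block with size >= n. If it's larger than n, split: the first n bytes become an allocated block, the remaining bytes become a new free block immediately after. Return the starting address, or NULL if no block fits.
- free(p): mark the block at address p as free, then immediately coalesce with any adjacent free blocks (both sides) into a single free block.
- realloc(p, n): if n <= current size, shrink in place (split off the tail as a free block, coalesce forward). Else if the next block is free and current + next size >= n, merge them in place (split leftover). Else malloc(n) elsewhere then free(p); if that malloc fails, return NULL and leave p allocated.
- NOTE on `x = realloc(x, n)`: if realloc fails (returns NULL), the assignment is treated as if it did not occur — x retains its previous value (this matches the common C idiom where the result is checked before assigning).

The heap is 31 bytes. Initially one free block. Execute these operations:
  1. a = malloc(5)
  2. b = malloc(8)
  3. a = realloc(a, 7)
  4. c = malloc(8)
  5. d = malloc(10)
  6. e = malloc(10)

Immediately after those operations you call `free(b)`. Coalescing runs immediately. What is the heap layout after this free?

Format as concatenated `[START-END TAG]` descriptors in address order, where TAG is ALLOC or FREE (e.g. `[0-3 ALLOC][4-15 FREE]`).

Answer: [0-12 FREE][13-19 ALLOC][20-27 ALLOC][28-30 FREE]

Derivation:
Op 1: a = malloc(5) -> a = 0; heap: [0-4 ALLOC][5-30 FREE]
Op 2: b = malloc(8) -> b = 5; heap: [0-4 ALLOC][5-12 ALLOC][13-30 FREE]
Op 3: a = realloc(a, 7) -> a = 13; heap: [0-4 FREE][5-12 ALLOC][13-19 ALLOC][20-30 FREE]
Op 4: c = malloc(8) -> c = 20; heap: [0-4 FREE][5-12 ALLOC][13-19 ALLOC][20-27 ALLOC][28-30 FREE]
Op 5: d = malloc(10) -> d = NULL; heap: [0-4 FREE][5-12 ALLOC][13-19 ALLOC][20-27 ALLOC][28-30 FREE]
Op 6: e = malloc(10) -> e = NULL; heap: [0-4 FREE][5-12 ALLOC][13-19 ALLOC][20-27 ALLOC][28-30 FREE]
free(b): b = 5 -> block [5-12 ALLOC]; mark free, coalesce with adjacent free neighbors -> [0-12 FREE][13-19 ALLOC][20-27 ALLOC][28-30 FREE]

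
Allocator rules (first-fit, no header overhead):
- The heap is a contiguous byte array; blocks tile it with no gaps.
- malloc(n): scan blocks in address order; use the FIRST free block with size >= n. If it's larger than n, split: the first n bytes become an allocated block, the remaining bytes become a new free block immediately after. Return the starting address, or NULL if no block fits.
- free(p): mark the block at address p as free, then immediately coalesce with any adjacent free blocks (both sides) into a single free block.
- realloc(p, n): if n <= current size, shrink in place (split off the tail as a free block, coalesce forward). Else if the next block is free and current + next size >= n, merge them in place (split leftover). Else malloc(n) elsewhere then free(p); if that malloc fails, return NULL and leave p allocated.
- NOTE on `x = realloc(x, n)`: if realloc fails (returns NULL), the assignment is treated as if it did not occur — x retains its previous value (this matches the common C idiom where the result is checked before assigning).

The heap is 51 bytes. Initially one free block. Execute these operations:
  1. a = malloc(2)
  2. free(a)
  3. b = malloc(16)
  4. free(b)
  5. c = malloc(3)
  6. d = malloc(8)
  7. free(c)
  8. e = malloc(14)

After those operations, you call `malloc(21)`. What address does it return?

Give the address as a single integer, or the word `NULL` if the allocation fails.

Answer: 25

Derivation:
Op 1: a = malloc(2) -> a = 0; heap: [0-1 ALLOC][2-50 FREE]
Op 2: free(a) -> (freed a); heap: [0-50 FREE]
Op 3: b = malloc(16) -> b = 0; heap: [0-15 ALLOC][16-50 FREE]
Op 4: free(b) -> (freed b); heap: [0-50 FREE]
Op 5: c = malloc(3) -> c = 0; heap: [0-2 ALLOC][3-50 FREE]
Op 6: d = malloc(8) -> d = 3; heap: [0-2 ALLOC][3-10 ALLOC][11-50 FREE]
Op 7: free(c) -> (freed c); heap: [0-2 FREE][3-10 ALLOC][11-50 FREE]
Op 8: e = malloc(14) -> e = 11; heap: [0-2 FREE][3-10 ALLOC][11-24 ALLOC][25-50 FREE]
malloc(21): first-fit scan over [0-2 FREE][3-10 ALLOC][11-24 ALLOC][25-50 FREE] -> 25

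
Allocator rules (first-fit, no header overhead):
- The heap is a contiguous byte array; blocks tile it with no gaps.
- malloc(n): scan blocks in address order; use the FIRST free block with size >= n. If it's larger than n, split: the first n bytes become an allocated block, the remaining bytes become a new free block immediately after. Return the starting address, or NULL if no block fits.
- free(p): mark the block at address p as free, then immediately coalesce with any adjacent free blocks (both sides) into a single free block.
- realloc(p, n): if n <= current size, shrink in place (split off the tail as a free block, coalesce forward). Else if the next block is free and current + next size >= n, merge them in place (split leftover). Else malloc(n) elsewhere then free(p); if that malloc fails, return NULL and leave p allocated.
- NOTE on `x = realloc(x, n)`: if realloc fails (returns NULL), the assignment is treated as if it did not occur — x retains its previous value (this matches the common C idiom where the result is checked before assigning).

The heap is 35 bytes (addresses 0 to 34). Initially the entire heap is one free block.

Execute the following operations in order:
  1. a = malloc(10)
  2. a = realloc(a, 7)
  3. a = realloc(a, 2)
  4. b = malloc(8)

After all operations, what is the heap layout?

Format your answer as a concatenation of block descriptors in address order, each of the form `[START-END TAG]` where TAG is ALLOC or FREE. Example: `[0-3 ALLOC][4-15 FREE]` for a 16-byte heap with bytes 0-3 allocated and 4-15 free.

Answer: [0-1 ALLOC][2-9 ALLOC][10-34 FREE]

Derivation:
Op 1: a = malloc(10) -> a = 0; heap: [0-9 ALLOC][10-34 FREE]
Op 2: a = realloc(a, 7) -> a = 0; heap: [0-6 ALLOC][7-34 FREE]
Op 3: a = realloc(a, 2) -> a = 0; heap: [0-1 ALLOC][2-34 FREE]
Op 4: b = malloc(8) -> b = 2; heap: [0-1 ALLOC][2-9 ALLOC][10-34 FREE]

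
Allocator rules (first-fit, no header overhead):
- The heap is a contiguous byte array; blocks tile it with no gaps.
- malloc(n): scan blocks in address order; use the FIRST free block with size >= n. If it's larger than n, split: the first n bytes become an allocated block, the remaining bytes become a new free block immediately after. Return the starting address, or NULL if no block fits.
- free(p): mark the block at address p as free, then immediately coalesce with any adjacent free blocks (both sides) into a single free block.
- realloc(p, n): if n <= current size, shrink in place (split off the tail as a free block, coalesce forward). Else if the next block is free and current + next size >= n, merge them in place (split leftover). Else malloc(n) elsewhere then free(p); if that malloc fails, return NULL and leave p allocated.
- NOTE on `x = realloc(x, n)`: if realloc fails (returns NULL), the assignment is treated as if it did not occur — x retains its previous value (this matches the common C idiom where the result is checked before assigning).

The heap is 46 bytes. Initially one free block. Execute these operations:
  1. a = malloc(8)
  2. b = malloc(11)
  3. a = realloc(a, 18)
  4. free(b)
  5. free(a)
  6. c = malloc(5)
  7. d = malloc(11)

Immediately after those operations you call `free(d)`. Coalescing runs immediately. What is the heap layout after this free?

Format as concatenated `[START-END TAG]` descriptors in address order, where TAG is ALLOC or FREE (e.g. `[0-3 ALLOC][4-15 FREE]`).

Op 1: a = malloc(8) -> a = 0; heap: [0-7 ALLOC][8-45 FREE]
Op 2: b = malloc(11) -> b = 8; heap: [0-7 ALLOC][8-18 ALLOC][19-45 FREE]
Op 3: a = realloc(a, 18) -> a = 19; heap: [0-7 FREE][8-18 ALLOC][19-36 ALLOC][37-45 FREE]
Op 4: free(b) -> (freed b); heap: [0-18 FREE][19-36 ALLOC][37-45 FREE]
Op 5: free(a) -> (freed a); heap: [0-45 FREE]
Op 6: c = malloc(5) -> c = 0; heap: [0-4 ALLOC][5-45 FREE]
Op 7: d = malloc(11) -> d = 5; heap: [0-4 ALLOC][5-15 ALLOC][16-45 FREE]
free(d): d = 5 -> block [5-15 ALLOC]; mark free, coalesce with adjacent free neighbors -> [0-4 ALLOC][5-45 FREE]

Answer: [0-4 ALLOC][5-45 FREE]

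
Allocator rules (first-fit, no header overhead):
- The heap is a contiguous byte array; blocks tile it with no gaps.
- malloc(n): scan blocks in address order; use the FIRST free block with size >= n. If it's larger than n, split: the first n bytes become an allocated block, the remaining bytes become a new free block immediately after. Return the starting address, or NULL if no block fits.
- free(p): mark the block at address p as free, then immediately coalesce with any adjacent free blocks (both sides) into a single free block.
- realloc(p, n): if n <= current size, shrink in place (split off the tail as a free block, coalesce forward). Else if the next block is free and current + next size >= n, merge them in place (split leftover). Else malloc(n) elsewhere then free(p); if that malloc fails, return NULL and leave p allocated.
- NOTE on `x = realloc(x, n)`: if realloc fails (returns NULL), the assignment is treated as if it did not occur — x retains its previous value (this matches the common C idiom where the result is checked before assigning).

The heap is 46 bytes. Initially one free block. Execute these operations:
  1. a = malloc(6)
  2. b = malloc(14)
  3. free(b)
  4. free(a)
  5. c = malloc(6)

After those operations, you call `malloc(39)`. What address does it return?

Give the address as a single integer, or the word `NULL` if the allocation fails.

Answer: 6

Derivation:
Op 1: a = malloc(6) -> a = 0; heap: [0-5 ALLOC][6-45 FREE]
Op 2: b = malloc(14) -> b = 6; heap: [0-5 ALLOC][6-19 ALLOC][20-45 FREE]
Op 3: free(b) -> (freed b); heap: [0-5 ALLOC][6-45 FREE]
Op 4: free(a) -> (freed a); heap: [0-45 FREE]
Op 5: c = malloc(6) -> c = 0; heap: [0-5 ALLOC][6-45 FREE]
malloc(39): first-fit scan over [0-5 ALLOC][6-45 FREE] -> 6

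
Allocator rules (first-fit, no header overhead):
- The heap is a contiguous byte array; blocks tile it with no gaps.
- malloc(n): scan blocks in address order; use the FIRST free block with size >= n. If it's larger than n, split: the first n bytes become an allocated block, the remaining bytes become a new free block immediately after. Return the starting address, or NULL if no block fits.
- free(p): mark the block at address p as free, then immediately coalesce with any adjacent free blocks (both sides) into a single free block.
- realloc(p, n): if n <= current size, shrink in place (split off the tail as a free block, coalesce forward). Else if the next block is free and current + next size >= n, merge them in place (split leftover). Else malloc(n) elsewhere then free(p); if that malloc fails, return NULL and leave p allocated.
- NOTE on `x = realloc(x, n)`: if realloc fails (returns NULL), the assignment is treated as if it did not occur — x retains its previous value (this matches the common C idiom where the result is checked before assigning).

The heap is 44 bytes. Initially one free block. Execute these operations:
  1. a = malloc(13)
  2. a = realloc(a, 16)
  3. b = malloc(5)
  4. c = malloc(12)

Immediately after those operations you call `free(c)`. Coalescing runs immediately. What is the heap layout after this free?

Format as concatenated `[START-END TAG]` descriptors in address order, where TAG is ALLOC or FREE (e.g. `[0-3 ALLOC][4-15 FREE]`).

Answer: [0-15 ALLOC][16-20 ALLOC][21-43 FREE]

Derivation:
Op 1: a = malloc(13) -> a = 0; heap: [0-12 ALLOC][13-43 FREE]
Op 2: a = realloc(a, 16) -> a = 0; heap: [0-15 ALLOC][16-43 FREE]
Op 3: b = malloc(5) -> b = 16; heap: [0-15 ALLOC][16-20 ALLOC][21-43 FREE]
Op 4: c = malloc(12) -> c = 21; heap: [0-15 ALLOC][16-20 ALLOC][21-32 ALLOC][33-43 FREE]
free(c): c = 21 -> block [21-32 ALLOC]; mark free, coalesce with adjacent free neighbors -> [0-15 ALLOC][16-20 ALLOC][21-43 FREE]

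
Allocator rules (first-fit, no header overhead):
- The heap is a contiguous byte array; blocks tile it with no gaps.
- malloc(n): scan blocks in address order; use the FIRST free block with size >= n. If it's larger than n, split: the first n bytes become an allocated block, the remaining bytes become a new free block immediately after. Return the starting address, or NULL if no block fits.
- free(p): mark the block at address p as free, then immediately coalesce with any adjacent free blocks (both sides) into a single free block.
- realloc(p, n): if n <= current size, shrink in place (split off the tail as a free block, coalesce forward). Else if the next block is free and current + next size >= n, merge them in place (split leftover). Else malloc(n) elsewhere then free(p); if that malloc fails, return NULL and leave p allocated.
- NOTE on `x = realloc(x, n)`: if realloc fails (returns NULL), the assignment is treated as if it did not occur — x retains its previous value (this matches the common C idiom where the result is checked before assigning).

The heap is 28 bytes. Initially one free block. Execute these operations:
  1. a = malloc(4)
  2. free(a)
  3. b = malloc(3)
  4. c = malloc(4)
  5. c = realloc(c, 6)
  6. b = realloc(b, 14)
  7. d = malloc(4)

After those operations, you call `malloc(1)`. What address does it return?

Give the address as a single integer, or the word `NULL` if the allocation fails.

Answer: 0

Derivation:
Op 1: a = malloc(4) -> a = 0; heap: [0-3 ALLOC][4-27 FREE]
Op 2: free(a) -> (freed a); heap: [0-27 FREE]
Op 3: b = malloc(3) -> b = 0; heap: [0-2 ALLOC][3-27 FREE]
Op 4: c = malloc(4) -> c = 3; heap: [0-2 ALLOC][3-6 ALLOC][7-27 FREE]
Op 5: c = realloc(c, 6) -> c = 3; heap: [0-2 ALLOC][3-8 ALLOC][9-27 FREE]
Op 6: b = realloc(b, 14) -> b = 9; heap: [0-2 FREE][3-8 ALLOC][9-22 ALLOC][23-27 FREE]
Op 7: d = malloc(4) -> d = 23; heap: [0-2 FREE][3-8 ALLOC][9-22 ALLOC][23-26 ALLOC][27-27 FREE]
malloc(1): first-fit scan over [0-2 FREE][3-8 ALLOC][9-22 ALLOC][23-26 ALLOC][27-27 FREE] -> 0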